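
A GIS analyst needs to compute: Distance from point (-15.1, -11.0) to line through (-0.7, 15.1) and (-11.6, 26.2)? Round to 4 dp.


|cross product| = 444.33
|line direction| = sqrt(242.02) = 15.557
Distance = 444.33/sqrt(242.02) = 28.5614

28.5614


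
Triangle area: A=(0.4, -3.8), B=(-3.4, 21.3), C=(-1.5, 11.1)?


Area = |x_A(y_B-y_C) + x_B(y_C-y_A) + x_C(y_A-y_B)|/2
= |4.08 + (-50.66) + 37.65|/2
= 8.93/2 = 4.465

4.465


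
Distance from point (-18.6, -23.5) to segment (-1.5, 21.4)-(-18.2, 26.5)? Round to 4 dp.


Project P onto AB: t = 0.1856 (clamped to [0,1])
Closest point on segment: (-4.599, 22.3464)
Distance: 47.9366

47.9366


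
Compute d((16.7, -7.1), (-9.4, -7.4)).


dx=-26.1, dy=-0.3
d^2 = (-26.1)^2 + (-0.3)^2 = 681.3
d = sqrt(681.3) = 26.1017

26.1017


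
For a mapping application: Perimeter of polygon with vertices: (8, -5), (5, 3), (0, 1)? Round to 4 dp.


Sides: (8, -5)->(5, 3): sqrt(73) = 8.544004, (5, 3)->(0, 1): sqrt(29) = 5.385165, (0, 1)->(8, -5): sqrt(100) = 10
Sum = 23.929169
Perimeter = 23.9292

23.9292


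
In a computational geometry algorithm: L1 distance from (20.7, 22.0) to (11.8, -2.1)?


|20.7-11.8| + |22-(-2.1)| = 8.9 + 24.1 = 33

33


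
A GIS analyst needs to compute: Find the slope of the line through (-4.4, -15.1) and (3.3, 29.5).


slope = (y2-y1)/(x2-x1) = (29.5-(-15.1))/(3.3-(-4.4)) = 44.6/7.7 = 5.7922

5.7922


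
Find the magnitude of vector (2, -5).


|u| = sqrt(2^2 + (-5)^2) = sqrt(29) = 5.3852

5.3852


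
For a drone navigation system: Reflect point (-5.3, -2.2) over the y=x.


Reflection over y=x: (x,y) -> (y,x)
(-5.3, -2.2) -> (-2.2, -5.3)

(-2.2, -5.3)


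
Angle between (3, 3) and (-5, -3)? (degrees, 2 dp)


u.v = -24, |u| = sqrt(18) = 4.2426, |v| = sqrt(34) = 5.831
cos(theta) = u.v/(|u||v|) = -24/sqrt(612) = -0.970143
theta = acos(-0.970143) = 165.96 degrees

165.96 degrees


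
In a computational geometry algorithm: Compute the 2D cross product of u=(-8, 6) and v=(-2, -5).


u x v = u_x*v_y - u_y*v_x = (-8)*(-5) - 6*(-2)
= 40 - (-12) = 52

52


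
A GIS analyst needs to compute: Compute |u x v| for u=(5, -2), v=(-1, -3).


|u x v| = |5*(-3) - (-2)*(-1)|
= |(-15) - 2| = 17

17


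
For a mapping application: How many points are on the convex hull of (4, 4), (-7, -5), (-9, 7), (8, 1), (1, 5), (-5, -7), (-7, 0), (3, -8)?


Convex hull vertices (CCW): (-9, 7), (-7, -5), (-5, -7), (3, -8), (8, 1), (4, 4), (1, 5)
Count = 7

7


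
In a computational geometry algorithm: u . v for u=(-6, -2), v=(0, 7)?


u . v = u_x*v_x + u_y*v_y = (-6)*0 + (-2)*7
= 0 + (-14) = -14

-14


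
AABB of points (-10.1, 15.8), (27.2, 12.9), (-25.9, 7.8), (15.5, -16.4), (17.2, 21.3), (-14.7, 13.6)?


x range: [-25.9, 27.2]
y range: [-16.4, 21.3]
Bounding box: (-25.9,-16.4) to (27.2,21.3)

(-25.9,-16.4) to (27.2,21.3)


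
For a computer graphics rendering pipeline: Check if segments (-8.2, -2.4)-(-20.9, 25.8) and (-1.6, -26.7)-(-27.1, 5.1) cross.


Cross products: d1=-409.77, d2=-725.01, d3=122.49, d4=437.73
d1*d2 < 0 and d3*d4 < 0? no

No, they don't intersect


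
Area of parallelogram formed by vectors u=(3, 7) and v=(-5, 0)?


|u x v| = |3*0 - 7*(-5)|
= |0 - (-35)| = 35

35


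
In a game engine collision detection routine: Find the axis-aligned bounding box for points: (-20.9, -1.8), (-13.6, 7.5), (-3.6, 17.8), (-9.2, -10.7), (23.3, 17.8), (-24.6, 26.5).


x range: [-24.6, 23.3]
y range: [-10.7, 26.5]
Bounding box: (-24.6,-10.7) to (23.3,26.5)

(-24.6,-10.7) to (23.3,26.5)


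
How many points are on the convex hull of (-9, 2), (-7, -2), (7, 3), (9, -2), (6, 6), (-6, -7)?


Convex hull vertices (CCW): (-9, 2), (-6, -7), (9, -2), (6, 6)
Count = 4

4


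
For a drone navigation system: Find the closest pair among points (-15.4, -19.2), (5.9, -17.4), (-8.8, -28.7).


d(P0,P1) = 21.3759, d(P0,P2) = 11.5676, d(P1,P2) = 18.5413
Closest: P0 and P2

Closest pair: (-15.4, -19.2) and (-8.8, -28.7), distance = 11.5676


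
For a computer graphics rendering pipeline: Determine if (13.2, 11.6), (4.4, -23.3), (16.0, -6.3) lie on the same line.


Cross product: (4.4-13.2)*((-6.3)-11.6) - ((-23.3)-11.6)*(16-13.2)
= 255.24

No, not collinear


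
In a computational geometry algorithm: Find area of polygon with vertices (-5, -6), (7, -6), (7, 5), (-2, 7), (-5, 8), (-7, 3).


Shoelace sum: ((-5)*(-6) - 7*(-6)) + (7*5 - 7*(-6)) + (7*7 - (-2)*5) + ((-2)*8 - (-5)*7) + ((-5)*3 - (-7)*8) + ((-7)*(-6) - (-5)*3)
= 325
Area = |325|/2 = 162.5

162.5


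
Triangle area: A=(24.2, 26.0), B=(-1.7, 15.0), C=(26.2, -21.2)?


Area = |x_A(y_B-y_C) + x_B(y_C-y_A) + x_C(y_A-y_B)|/2
= |876.04 + 80.24 + 288.2|/2
= 1244.48/2 = 622.24

622.24


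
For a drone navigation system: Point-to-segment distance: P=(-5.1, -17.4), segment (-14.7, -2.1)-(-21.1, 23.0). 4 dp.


Project P onto AB: t = 0 (clamped to [0,1])
Closest point on segment: (-14.7, -2.1)
Distance: 18.0624

18.0624


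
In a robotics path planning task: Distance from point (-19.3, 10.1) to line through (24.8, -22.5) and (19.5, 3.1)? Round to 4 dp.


|cross product| = 956.18
|line direction| = sqrt(683.45) = 26.1429
Distance = 956.18/sqrt(683.45) = 36.5752

36.5752


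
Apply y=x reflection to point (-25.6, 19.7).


Reflection over y=x: (x,y) -> (y,x)
(-25.6, 19.7) -> (19.7, -25.6)

(19.7, -25.6)


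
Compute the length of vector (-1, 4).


|u| = sqrt((-1)^2 + 4^2) = sqrt(17) = 4.1231

4.1231


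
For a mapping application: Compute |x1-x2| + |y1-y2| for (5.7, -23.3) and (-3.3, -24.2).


|5.7-(-3.3)| + |(-23.3)-(-24.2)| = 9 + 0.9 = 9.9

9.9


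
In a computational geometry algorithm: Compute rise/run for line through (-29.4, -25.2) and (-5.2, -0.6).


slope = (y2-y1)/(x2-x1) = ((-0.6)-(-25.2))/((-5.2)-(-29.4)) = 24.6/24.2 = 1.0165

1.0165


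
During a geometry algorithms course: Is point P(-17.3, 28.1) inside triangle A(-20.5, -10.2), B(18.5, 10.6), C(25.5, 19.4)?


Cross products: AB x AP = 1427.14, BC x BP = 437.54, CA x CP = -1667.08
All same sign? no

No, outside


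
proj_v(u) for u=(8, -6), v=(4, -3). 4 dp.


u.v = 50, |v| = sqrt(25) = 5
Scalar projection = u.v / |v| = 50 / sqrt(25) = 10

10


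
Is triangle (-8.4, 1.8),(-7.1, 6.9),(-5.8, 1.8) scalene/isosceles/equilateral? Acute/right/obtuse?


Side lengths squared: AB^2=27.7, BC^2=27.7, CA^2=6.76
Sorted: [6.76, 27.7, 27.7]
By sides: Isosceles, By angles: Acute

Isosceles, Acute


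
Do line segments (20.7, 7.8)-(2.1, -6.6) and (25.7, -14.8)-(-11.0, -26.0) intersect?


Cross products: d1=-885.42, d2=-565.26, d3=492.36, d4=172.2
d1*d2 < 0 and d3*d4 < 0? no

No, they don't intersect


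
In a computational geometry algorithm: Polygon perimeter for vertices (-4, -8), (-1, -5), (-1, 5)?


Sides: (-4, -8)->(-1, -5): sqrt(18) = 4.242641, (-1, -5)->(-1, 5): sqrt(100) = 10, (-1, 5)->(-4, -8): sqrt(178) = 13.341664
Sum = 27.584305
Perimeter = 27.5843

27.5843


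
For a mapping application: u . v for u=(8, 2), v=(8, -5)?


u . v = u_x*v_x + u_y*v_y = 8*8 + 2*(-5)
= 64 + (-10) = 54

54


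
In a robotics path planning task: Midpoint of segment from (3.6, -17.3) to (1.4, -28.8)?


M = ((3.6+1.4)/2, ((-17.3)+(-28.8))/2)
= (2.5, -23.05)

(2.5, -23.05)


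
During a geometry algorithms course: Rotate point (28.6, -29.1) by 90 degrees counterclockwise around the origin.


90° CCW: (x,y) -> (-y, x)
(28.6,-29.1) -> (29.1, 28.6)

(29.1, 28.6)


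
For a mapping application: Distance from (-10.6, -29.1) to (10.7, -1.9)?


dx=21.3, dy=27.2
d^2 = 21.3^2 + 27.2^2 = 1193.53
d = sqrt(1193.53) = 34.5475

34.5475


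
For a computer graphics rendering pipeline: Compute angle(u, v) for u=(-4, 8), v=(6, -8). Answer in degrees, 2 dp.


u.v = -88, |u| = sqrt(80) = 8.9443, |v| = sqrt(100) = 10
cos(theta) = u.v/(|u||v|) = -88/sqrt(8000) = -0.98387
theta = acos(-0.98387) = 169.7 degrees

169.7 degrees


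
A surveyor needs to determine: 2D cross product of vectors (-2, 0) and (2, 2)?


u x v = u_x*v_y - u_y*v_x = (-2)*2 - 0*2
= (-4) - 0 = -4

-4


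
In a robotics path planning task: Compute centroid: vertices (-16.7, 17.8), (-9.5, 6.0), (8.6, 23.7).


Centroid = ((x_A+x_B+x_C)/3, (y_A+y_B+y_C)/3)
= (((-16.7)+(-9.5)+8.6)/3, (17.8+6+23.7)/3)
= (-5.8667, 15.8333)

(-5.8667, 15.8333)


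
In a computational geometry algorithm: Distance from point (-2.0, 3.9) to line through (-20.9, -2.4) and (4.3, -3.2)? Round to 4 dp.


|cross product| = 173.88
|line direction| = sqrt(635.68) = 25.2127
Distance = 173.88/sqrt(635.68) = 6.8965

6.8965


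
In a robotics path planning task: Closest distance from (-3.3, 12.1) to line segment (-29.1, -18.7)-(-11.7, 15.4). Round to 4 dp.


Project P onto AB: t = 1 (clamped to [0,1])
Closest point on segment: (-11.7, 15.4)
Distance: 9.025

9.025


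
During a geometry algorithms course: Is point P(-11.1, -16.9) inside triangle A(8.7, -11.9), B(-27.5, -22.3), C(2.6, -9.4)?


Cross products: AB x AP = -24.92, BC x BP = -49.02, CA x CP = -80
All same sign? yes

Yes, inside


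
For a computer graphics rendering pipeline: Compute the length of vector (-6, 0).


|u| = sqrt((-6)^2 + 0^2) = sqrt(36) = 6

6


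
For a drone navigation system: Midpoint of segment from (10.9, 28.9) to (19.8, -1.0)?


M = ((10.9+19.8)/2, (28.9+(-1))/2)
= (15.35, 13.95)

(15.35, 13.95)


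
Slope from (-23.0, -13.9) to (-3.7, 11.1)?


slope = (y2-y1)/(x2-x1) = (11.1-(-13.9))/((-3.7)-(-23)) = 25/19.3 = 1.2953

1.2953


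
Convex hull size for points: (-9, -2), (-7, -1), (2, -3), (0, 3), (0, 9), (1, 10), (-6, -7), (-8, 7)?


Convex hull vertices (CCW): (-9, -2), (-6, -7), (2, -3), (1, 10), (-8, 7)
Count = 5

5


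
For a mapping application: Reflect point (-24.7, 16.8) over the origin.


Reflection over origin: (x,y) -> (-x,-y)
(-24.7, 16.8) -> (24.7, -16.8)

(24.7, -16.8)


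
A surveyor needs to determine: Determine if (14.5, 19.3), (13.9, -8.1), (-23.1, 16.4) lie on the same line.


Cross product: (13.9-14.5)*(16.4-19.3) - ((-8.1)-19.3)*((-23.1)-14.5)
= -1028.5

No, not collinear


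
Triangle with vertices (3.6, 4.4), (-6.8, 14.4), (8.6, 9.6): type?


Side lengths squared: AB^2=208.16, BC^2=260.2, CA^2=52.04
Sorted: [52.04, 208.16, 260.2]
By sides: Scalene, By angles: Right

Scalene, Right


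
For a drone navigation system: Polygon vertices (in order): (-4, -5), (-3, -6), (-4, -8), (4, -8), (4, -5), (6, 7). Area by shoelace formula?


Shoelace sum: ((-4)*(-6) - (-3)*(-5)) + ((-3)*(-8) - (-4)*(-6)) + ((-4)*(-8) - 4*(-8)) + (4*(-5) - 4*(-8)) + (4*7 - 6*(-5)) + (6*(-5) - (-4)*7)
= 141
Area = |141|/2 = 70.5

70.5


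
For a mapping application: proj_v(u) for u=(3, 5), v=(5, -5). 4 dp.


u.v = -10, |v| = sqrt(50) = 7.0711
Scalar projection = u.v / |v| = -10 / sqrt(50) = -1.4142

-1.4142


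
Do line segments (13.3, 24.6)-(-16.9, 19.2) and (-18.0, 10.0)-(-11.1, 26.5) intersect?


Cross products: d1=-415.71, d2=45.33, d3=271.9, d4=-189.14
d1*d2 < 0 and d3*d4 < 0? yes

Yes, they intersect


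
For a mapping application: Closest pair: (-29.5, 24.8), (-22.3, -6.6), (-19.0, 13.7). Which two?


d(P0,P1) = 32.2149, d(P0,P2) = 15.2794, d(P1,P2) = 20.5665
Closest: P0 and P2

Closest pair: (-29.5, 24.8) and (-19.0, 13.7), distance = 15.2794


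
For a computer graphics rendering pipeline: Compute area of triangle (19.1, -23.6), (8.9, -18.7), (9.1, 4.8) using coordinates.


Area = |x_A(y_B-y_C) + x_B(y_C-y_A) + x_C(y_A-y_B)|/2
= |(-448.85) + 252.76 + (-44.59)|/2
= 240.68/2 = 120.34

120.34


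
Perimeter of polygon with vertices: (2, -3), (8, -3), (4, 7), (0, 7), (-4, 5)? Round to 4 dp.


Sides: (2, -3)->(8, -3): sqrt(36) = 6, (8, -3)->(4, 7): sqrt(116) = 10.77033, (4, 7)->(0, 7): sqrt(16) = 4, (0, 7)->(-4, 5): sqrt(20) = 4.472136, (-4, 5)->(2, -3): sqrt(100) = 10
Sum = 35.242466
Perimeter = 35.2425

35.2425


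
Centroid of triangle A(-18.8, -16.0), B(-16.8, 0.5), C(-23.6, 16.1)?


Centroid = ((x_A+x_B+x_C)/3, (y_A+y_B+y_C)/3)
= (((-18.8)+(-16.8)+(-23.6))/3, ((-16)+0.5+16.1)/3)
= (-19.7333, 0.2)

(-19.7333, 0.2)


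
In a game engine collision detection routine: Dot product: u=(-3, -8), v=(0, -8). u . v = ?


u . v = u_x*v_x + u_y*v_y = (-3)*0 + (-8)*(-8)
= 0 + 64 = 64

64


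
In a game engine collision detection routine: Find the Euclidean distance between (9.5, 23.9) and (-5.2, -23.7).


dx=-14.7, dy=-47.6
d^2 = (-14.7)^2 + (-47.6)^2 = 2481.85
d = sqrt(2481.85) = 49.8182

49.8182


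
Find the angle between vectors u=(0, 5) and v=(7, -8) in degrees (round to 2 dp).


u.v = -40, |u| = sqrt(25) = 5, |v| = sqrt(113) = 10.6301
cos(theta) = u.v/(|u||v|) = -40/sqrt(2825) = -0.752577
theta = acos(-0.752577) = 138.81 degrees

138.81 degrees


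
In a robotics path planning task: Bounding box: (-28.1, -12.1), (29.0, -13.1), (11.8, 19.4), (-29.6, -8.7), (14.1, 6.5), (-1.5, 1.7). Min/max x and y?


x range: [-29.6, 29]
y range: [-13.1, 19.4]
Bounding box: (-29.6,-13.1) to (29,19.4)

(-29.6,-13.1) to (29,19.4)


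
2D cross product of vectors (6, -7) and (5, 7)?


u x v = u_x*v_y - u_y*v_x = 6*7 - (-7)*5
= 42 - (-35) = 77

77


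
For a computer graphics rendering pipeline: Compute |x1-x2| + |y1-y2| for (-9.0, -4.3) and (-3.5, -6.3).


|(-9)-(-3.5)| + |(-4.3)-(-6.3)| = 5.5 + 2 = 7.5

7.5


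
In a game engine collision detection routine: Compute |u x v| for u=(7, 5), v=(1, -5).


|u x v| = |7*(-5) - 5*1|
= |(-35) - 5| = 40

40


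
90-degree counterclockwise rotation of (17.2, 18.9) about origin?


90° CCW: (x,y) -> (-y, x)
(17.2,18.9) -> (-18.9, 17.2)

(-18.9, 17.2)


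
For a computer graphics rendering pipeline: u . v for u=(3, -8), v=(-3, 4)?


u . v = u_x*v_x + u_y*v_y = 3*(-3) + (-8)*4
= (-9) + (-32) = -41

-41


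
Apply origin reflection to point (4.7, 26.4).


Reflection over origin: (x,y) -> (-x,-y)
(4.7, 26.4) -> (-4.7, -26.4)

(-4.7, -26.4)


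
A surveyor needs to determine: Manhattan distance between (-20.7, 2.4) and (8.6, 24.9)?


|(-20.7)-8.6| + |2.4-24.9| = 29.3 + 22.5 = 51.8

51.8


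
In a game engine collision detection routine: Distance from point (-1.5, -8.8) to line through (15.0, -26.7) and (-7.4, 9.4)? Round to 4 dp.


|cross product| = 194.69
|line direction| = sqrt(1804.97) = 42.4849
Distance = 194.69/sqrt(1804.97) = 4.5826

4.5826


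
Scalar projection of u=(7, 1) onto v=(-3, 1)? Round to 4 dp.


u.v = -20, |v| = sqrt(10) = 3.1623
Scalar projection = u.v / |v| = -20 / sqrt(10) = -6.3246

-6.3246


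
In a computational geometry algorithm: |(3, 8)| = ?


|u| = sqrt(3^2 + 8^2) = sqrt(73) = 8.544

8.544


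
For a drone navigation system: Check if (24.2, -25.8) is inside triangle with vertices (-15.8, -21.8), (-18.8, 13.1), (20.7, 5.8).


Cross products: AB x AP = -1384, BC x BP = -1222.65, CA x CP = 1250
All same sign? no

No, outside


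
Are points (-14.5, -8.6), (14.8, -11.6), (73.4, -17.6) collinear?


Cross product: (14.8-(-14.5))*((-17.6)-(-8.6)) - ((-11.6)-(-8.6))*(73.4-(-14.5))
= 0

Yes, collinear


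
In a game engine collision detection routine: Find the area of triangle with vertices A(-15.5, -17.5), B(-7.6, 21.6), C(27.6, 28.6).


Area = |x_A(y_B-y_C) + x_B(y_C-y_A) + x_C(y_A-y_B)|/2
= |108.5 + (-350.36) + (-1079.16)|/2
= 1321.02/2 = 660.51

660.51


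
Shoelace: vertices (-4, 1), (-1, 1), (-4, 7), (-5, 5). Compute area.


Shoelace sum: ((-4)*1 - (-1)*1) + ((-1)*7 - (-4)*1) + ((-4)*5 - (-5)*7) + ((-5)*1 - (-4)*5)
= 24
Area = |24|/2 = 12

12


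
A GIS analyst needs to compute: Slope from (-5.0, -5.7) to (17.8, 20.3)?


slope = (y2-y1)/(x2-x1) = (20.3-(-5.7))/(17.8-(-5)) = 26/22.8 = 1.1404

1.1404


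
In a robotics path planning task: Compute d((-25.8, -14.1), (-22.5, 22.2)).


dx=3.3, dy=36.3
d^2 = 3.3^2 + 36.3^2 = 1328.58
d = sqrt(1328.58) = 36.4497

36.4497


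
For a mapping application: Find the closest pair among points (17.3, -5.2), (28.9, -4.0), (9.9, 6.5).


d(P0,P1) = 11.6619, d(P0,P2) = 13.8438, d(P1,P2) = 21.7083
Closest: P0 and P1

Closest pair: (17.3, -5.2) and (28.9, -4.0), distance = 11.6619


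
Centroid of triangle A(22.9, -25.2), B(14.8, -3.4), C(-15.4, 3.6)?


Centroid = ((x_A+x_B+x_C)/3, (y_A+y_B+y_C)/3)
= ((22.9+14.8+(-15.4))/3, ((-25.2)+(-3.4)+3.6)/3)
= (7.4333, -8.3333)

(7.4333, -8.3333)


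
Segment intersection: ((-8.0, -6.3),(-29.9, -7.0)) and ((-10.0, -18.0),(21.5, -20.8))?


Cross products: d1=374.15, d2=290.78, d3=254.83, d4=338.2
d1*d2 < 0 and d3*d4 < 0? no

No, they don't intersect


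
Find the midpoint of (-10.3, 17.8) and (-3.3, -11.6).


M = (((-10.3)+(-3.3))/2, (17.8+(-11.6))/2)
= (-6.8, 3.1)

(-6.8, 3.1)


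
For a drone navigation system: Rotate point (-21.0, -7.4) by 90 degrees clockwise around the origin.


90° CW: (x,y) -> (y, -x)
(-21,-7.4) -> (-7.4, 21)

(-7.4, 21)


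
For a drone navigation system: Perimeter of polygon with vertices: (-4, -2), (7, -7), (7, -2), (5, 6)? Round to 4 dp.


Sides: (-4, -2)->(7, -7): sqrt(146) = 12.083046, (7, -7)->(7, -2): sqrt(25) = 5, (7, -2)->(5, 6): sqrt(68) = 8.246211, (5, 6)->(-4, -2): sqrt(145) = 12.041595
Sum = 37.370852
Perimeter = 37.3709

37.3709


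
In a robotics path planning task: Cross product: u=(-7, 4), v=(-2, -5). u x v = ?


u x v = u_x*v_y - u_y*v_x = (-7)*(-5) - 4*(-2)
= 35 - (-8) = 43

43


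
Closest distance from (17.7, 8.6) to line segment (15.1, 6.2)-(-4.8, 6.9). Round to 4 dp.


Project P onto AB: t = 0 (clamped to [0,1])
Closest point on segment: (15.1, 6.2)
Distance: 3.5384

3.5384


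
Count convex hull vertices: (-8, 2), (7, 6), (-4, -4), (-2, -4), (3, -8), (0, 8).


Convex hull vertices (CCW): (-8, 2), (-4, -4), (3, -8), (7, 6), (0, 8)
Count = 5

5


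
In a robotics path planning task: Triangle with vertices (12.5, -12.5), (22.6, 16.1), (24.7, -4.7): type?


Side lengths squared: AB^2=919.97, BC^2=437.05, CA^2=209.68
Sorted: [209.68, 437.05, 919.97]
By sides: Scalene, By angles: Obtuse

Scalene, Obtuse


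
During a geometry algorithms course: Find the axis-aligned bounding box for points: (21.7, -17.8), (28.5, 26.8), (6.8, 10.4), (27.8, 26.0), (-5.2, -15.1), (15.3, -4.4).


x range: [-5.2, 28.5]
y range: [-17.8, 26.8]
Bounding box: (-5.2,-17.8) to (28.5,26.8)

(-5.2,-17.8) to (28.5,26.8)


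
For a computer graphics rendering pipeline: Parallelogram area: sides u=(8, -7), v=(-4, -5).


|u x v| = |8*(-5) - (-7)*(-4)|
= |(-40) - 28| = 68

68


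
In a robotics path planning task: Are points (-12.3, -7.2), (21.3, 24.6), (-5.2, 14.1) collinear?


Cross product: (21.3-(-12.3))*(14.1-(-7.2)) - (24.6-(-7.2))*((-5.2)-(-12.3))
= 489.9

No, not collinear


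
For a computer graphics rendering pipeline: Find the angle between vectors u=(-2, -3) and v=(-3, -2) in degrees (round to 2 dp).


u.v = 12, |u| = sqrt(13) = 3.6056, |v| = sqrt(13) = 3.6056
cos(theta) = u.v/(|u||v|) = 12/sqrt(169) = 0.923077
theta = acos(0.923077) = 22.62 degrees

22.62 degrees


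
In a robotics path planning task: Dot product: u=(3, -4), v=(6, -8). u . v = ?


u . v = u_x*v_x + u_y*v_y = 3*6 + (-4)*(-8)
= 18 + 32 = 50

50


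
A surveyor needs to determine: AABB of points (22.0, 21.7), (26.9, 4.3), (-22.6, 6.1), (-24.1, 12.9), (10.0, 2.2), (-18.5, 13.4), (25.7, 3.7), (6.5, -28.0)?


x range: [-24.1, 26.9]
y range: [-28, 21.7]
Bounding box: (-24.1,-28) to (26.9,21.7)

(-24.1,-28) to (26.9,21.7)


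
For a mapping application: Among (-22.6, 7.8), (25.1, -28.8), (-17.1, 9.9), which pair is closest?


d(P0,P1) = 60.1236, d(P0,P2) = 5.8873, d(P1,P2) = 57.2584
Closest: P0 and P2

Closest pair: (-22.6, 7.8) and (-17.1, 9.9), distance = 5.8873


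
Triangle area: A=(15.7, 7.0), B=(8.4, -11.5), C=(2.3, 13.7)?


Area = |x_A(y_B-y_C) + x_B(y_C-y_A) + x_C(y_A-y_B)|/2
= |(-395.64) + 56.28 + 42.55|/2
= 296.81/2 = 148.405

148.405


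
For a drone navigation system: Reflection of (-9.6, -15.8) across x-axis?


Reflection over x-axis: (x,y) -> (x,-y)
(-9.6, -15.8) -> (-9.6, 15.8)

(-9.6, 15.8)


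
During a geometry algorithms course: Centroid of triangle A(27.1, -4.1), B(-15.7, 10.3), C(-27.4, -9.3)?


Centroid = ((x_A+x_B+x_C)/3, (y_A+y_B+y_C)/3)
= ((27.1+(-15.7)+(-27.4))/3, ((-4.1)+10.3+(-9.3))/3)
= (-5.3333, -1.0333)

(-5.3333, -1.0333)


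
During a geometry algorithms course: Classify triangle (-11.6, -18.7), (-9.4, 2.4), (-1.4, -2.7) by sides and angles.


Side lengths squared: AB^2=450.05, BC^2=90.01, CA^2=360.04
Sorted: [90.01, 360.04, 450.05]
By sides: Scalene, By angles: Right

Scalene, Right


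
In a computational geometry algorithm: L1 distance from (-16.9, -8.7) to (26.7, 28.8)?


|(-16.9)-26.7| + |(-8.7)-28.8| = 43.6 + 37.5 = 81.1

81.1


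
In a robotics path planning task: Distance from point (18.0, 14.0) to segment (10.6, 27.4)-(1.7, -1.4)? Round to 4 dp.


Project P onto AB: t = 0.3522 (clamped to [0,1])
Closest point on segment: (7.4651, 17.2556)
Distance: 11.0265

11.0265


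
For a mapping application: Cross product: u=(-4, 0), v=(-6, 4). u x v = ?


u x v = u_x*v_y - u_y*v_x = (-4)*4 - 0*(-6)
= (-16) - 0 = -16

-16


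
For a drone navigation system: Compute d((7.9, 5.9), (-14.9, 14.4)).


dx=-22.8, dy=8.5
d^2 = (-22.8)^2 + 8.5^2 = 592.09
d = sqrt(592.09) = 24.3329

24.3329


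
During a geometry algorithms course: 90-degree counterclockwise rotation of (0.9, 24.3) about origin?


90° CCW: (x,y) -> (-y, x)
(0.9,24.3) -> (-24.3, 0.9)

(-24.3, 0.9)


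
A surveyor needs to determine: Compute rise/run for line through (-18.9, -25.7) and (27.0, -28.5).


slope = (y2-y1)/(x2-x1) = ((-28.5)-(-25.7))/(27-(-18.9)) = (-2.8)/45.9 = -0.061

-0.061


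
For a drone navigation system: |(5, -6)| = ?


|u| = sqrt(5^2 + (-6)^2) = sqrt(61) = 7.8102

7.8102


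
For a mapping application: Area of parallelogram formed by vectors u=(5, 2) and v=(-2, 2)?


|u x v| = |5*2 - 2*(-2)|
= |10 - (-4)| = 14

14


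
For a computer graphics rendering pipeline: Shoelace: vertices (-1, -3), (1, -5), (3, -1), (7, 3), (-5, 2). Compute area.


Shoelace sum: ((-1)*(-5) - 1*(-3)) + (1*(-1) - 3*(-5)) + (3*3 - 7*(-1)) + (7*2 - (-5)*3) + ((-5)*(-3) - (-1)*2)
= 84
Area = |84|/2 = 42

42


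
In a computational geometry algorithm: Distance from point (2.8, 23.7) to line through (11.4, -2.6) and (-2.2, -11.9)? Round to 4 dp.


|cross product| = 437.66
|line direction| = sqrt(271.45) = 16.4757
Distance = 437.66/sqrt(271.45) = 26.5639

26.5639


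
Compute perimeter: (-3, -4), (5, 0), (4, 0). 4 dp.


Sides: (-3, -4)->(5, 0): sqrt(80) = 8.944272, (5, 0)->(4, 0): sqrt(1) = 1, (4, 0)->(-3, -4): sqrt(65) = 8.062258
Sum = 18.00653
Perimeter = 18.0065

18.0065


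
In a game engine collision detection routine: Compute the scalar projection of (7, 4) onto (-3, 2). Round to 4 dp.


u.v = -13, |v| = sqrt(13) = 3.6056
Scalar projection = u.v / |v| = -13 / sqrt(13) = -3.6056

-3.6056


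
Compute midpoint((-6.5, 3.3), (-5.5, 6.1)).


M = (((-6.5)+(-5.5))/2, (3.3+6.1)/2)
= (-6, 4.7)

(-6, 4.7)


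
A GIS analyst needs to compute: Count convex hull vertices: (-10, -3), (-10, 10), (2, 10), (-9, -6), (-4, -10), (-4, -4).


Convex hull vertices (CCW): (-10, -3), (-9, -6), (-4, -10), (2, 10), (-10, 10)
Count = 5

5


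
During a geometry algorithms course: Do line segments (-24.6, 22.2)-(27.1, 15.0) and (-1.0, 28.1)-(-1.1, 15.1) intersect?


Cross products: d1=-306.21, d2=366.61, d3=474.95, d4=-197.87
d1*d2 < 0 and d3*d4 < 0? yes

Yes, they intersect


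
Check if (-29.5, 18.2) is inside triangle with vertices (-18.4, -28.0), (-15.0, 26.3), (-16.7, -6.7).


Cross products: AB x AP = 759.81, BC x BP = -464.73, CA x CP = -314.97
All same sign? no

No, outside


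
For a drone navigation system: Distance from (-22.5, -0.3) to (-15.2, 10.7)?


dx=7.3, dy=11
d^2 = 7.3^2 + 11^2 = 174.29
d = sqrt(174.29) = 13.2019

13.2019


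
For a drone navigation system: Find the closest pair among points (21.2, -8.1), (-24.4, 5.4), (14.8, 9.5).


d(P0,P1) = 47.5564, d(P0,P2) = 18.7275, d(P1,P2) = 39.4138
Closest: P0 and P2

Closest pair: (21.2, -8.1) and (14.8, 9.5), distance = 18.7275


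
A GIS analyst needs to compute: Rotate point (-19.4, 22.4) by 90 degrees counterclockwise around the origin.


90° CCW: (x,y) -> (-y, x)
(-19.4,22.4) -> (-22.4, -19.4)

(-22.4, -19.4)


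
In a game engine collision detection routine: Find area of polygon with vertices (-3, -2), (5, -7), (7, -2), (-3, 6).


Shoelace sum: ((-3)*(-7) - 5*(-2)) + (5*(-2) - 7*(-7)) + (7*6 - (-3)*(-2)) + ((-3)*(-2) - (-3)*6)
= 130
Area = |130|/2 = 65

65


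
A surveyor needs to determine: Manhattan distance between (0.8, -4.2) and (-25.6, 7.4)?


|0.8-(-25.6)| + |(-4.2)-7.4| = 26.4 + 11.6 = 38

38


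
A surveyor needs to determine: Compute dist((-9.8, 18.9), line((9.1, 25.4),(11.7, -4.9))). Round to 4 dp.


|cross product| = 589.57
|line direction| = sqrt(924.85) = 30.4113
Distance = 589.57/sqrt(924.85) = 19.3865

19.3865


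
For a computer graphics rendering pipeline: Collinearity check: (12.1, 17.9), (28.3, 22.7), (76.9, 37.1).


Cross product: (28.3-12.1)*(37.1-17.9) - (22.7-17.9)*(76.9-12.1)
= 0

Yes, collinear


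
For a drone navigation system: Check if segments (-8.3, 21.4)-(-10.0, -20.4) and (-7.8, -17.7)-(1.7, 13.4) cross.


Cross products: d1=387, d2=42.77, d3=87.37, d4=431.6
d1*d2 < 0 and d3*d4 < 0? no

No, they don't intersect


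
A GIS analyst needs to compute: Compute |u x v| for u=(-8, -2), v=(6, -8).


|u x v| = |(-8)*(-8) - (-2)*6|
= |64 - (-12)| = 76

76


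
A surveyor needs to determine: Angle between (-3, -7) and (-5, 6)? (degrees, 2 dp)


u.v = -27, |u| = sqrt(58) = 7.6158, |v| = sqrt(61) = 7.8102
cos(theta) = u.v/(|u||v|) = -27/sqrt(3538) = -0.453926
theta = acos(-0.453926) = 117 degrees

117 degrees


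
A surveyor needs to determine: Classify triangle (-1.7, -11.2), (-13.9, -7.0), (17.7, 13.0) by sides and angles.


Side lengths squared: AB^2=166.48, BC^2=1398.56, CA^2=962
Sorted: [166.48, 962, 1398.56]
By sides: Scalene, By angles: Obtuse

Scalene, Obtuse


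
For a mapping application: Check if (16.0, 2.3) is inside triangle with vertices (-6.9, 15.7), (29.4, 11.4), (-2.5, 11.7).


Cross products: AB x AP = -387.95, BC x BP = 294.31, CA x CP = -32.64
All same sign? no

No, outside


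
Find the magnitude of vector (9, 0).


|u| = sqrt(9^2 + 0^2) = sqrt(81) = 9

9


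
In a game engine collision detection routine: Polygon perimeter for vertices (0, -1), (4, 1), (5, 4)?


Sides: (0, -1)->(4, 1): sqrt(20) = 4.472136, (4, 1)->(5, 4): sqrt(10) = 3.162278, (5, 4)->(0, -1): sqrt(50) = 7.071068
Sum = 14.705482
Perimeter = 14.7055

14.7055


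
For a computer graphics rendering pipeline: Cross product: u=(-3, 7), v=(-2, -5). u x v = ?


u x v = u_x*v_y - u_y*v_x = (-3)*(-5) - 7*(-2)
= 15 - (-14) = 29

29


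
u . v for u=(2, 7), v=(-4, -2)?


u . v = u_x*v_x + u_y*v_y = 2*(-4) + 7*(-2)
= (-8) + (-14) = -22

-22


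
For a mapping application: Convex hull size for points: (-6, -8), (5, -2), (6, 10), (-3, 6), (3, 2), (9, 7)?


Convex hull vertices (CCW): (-6, -8), (5, -2), (9, 7), (6, 10), (-3, 6)
Count = 5

5


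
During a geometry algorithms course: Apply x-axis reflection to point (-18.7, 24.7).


Reflection over x-axis: (x,y) -> (x,-y)
(-18.7, 24.7) -> (-18.7, -24.7)

(-18.7, -24.7)


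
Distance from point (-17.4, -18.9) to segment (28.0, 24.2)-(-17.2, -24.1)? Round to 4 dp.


Project P onto AB: t = 0.9447 (clamped to [0,1])
Closest point on segment: (-14.6991, -21.4276)
Distance: 3.6991

3.6991


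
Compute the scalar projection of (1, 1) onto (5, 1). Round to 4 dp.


u.v = 6, |v| = sqrt(26) = 5.099
Scalar projection = u.v / |v| = 6 / sqrt(26) = 1.1767

1.1767


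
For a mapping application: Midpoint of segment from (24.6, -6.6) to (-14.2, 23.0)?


M = ((24.6+(-14.2))/2, ((-6.6)+23)/2)
= (5.2, 8.2)

(5.2, 8.2)


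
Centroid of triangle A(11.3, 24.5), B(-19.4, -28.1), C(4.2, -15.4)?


Centroid = ((x_A+x_B+x_C)/3, (y_A+y_B+y_C)/3)
= ((11.3+(-19.4)+4.2)/3, (24.5+(-28.1)+(-15.4))/3)
= (-1.3, -6.3333)

(-1.3, -6.3333)


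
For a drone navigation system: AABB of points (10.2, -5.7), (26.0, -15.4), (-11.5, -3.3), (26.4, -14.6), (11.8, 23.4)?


x range: [-11.5, 26.4]
y range: [-15.4, 23.4]
Bounding box: (-11.5,-15.4) to (26.4,23.4)

(-11.5,-15.4) to (26.4,23.4)


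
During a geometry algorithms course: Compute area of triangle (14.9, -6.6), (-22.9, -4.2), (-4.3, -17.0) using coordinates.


Area = |x_A(y_B-y_C) + x_B(y_C-y_A) + x_C(y_A-y_B)|/2
= |190.72 + 238.16 + 10.32|/2
= 439.2/2 = 219.6

219.6


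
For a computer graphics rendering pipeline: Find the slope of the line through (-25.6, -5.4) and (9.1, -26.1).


slope = (y2-y1)/(x2-x1) = ((-26.1)-(-5.4))/(9.1-(-25.6)) = (-20.7)/34.7 = -0.5965

-0.5965


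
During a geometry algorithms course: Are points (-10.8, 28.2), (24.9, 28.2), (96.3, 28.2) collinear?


Cross product: (24.9-(-10.8))*(28.2-28.2) - (28.2-28.2)*(96.3-(-10.8))
= 0

Yes, collinear


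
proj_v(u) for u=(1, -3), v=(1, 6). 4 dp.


u.v = -17, |v| = sqrt(37) = 6.0828
Scalar projection = u.v / |v| = -17 / sqrt(37) = -2.7948

-2.7948


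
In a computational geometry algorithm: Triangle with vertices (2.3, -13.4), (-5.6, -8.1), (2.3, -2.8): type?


Side lengths squared: AB^2=90.5, BC^2=90.5, CA^2=112.36
Sorted: [90.5, 90.5, 112.36]
By sides: Isosceles, By angles: Acute

Isosceles, Acute


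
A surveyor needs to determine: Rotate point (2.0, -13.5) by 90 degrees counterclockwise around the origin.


90° CCW: (x,y) -> (-y, x)
(2,-13.5) -> (13.5, 2)

(13.5, 2)


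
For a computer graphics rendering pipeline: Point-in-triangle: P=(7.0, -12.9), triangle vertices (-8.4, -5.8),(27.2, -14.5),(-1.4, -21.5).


Cross products: AB x AP = -118.78, BC x BP = -187.16, CA x CP = -192.08
All same sign? yes

Yes, inside


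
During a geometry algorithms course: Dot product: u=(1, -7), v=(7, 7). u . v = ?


u . v = u_x*v_x + u_y*v_y = 1*7 + (-7)*7
= 7 + (-49) = -42

-42


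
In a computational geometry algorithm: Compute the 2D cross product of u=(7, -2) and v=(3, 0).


u x v = u_x*v_y - u_y*v_x = 7*0 - (-2)*3
= 0 - (-6) = 6

6


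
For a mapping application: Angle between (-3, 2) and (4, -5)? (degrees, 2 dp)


u.v = -22, |u| = sqrt(13) = 3.6056, |v| = sqrt(41) = 6.4031
cos(theta) = u.v/(|u||v|) = -22/sqrt(533) = -0.952926
theta = acos(-0.952926) = 162.35 degrees

162.35 degrees


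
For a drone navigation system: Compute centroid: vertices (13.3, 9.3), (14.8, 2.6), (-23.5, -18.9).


Centroid = ((x_A+x_B+x_C)/3, (y_A+y_B+y_C)/3)
= ((13.3+14.8+(-23.5))/3, (9.3+2.6+(-18.9))/3)
= (1.5333, -2.3333)

(1.5333, -2.3333)


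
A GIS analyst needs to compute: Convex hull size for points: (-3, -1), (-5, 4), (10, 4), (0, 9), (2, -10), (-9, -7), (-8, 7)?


Convex hull vertices (CCW): (-9, -7), (2, -10), (10, 4), (0, 9), (-8, 7)
Count = 5

5


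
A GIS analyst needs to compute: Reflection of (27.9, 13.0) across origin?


Reflection over origin: (x,y) -> (-x,-y)
(27.9, 13) -> (-27.9, -13)

(-27.9, -13)


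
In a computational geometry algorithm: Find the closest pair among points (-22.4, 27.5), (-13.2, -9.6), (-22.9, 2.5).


d(P0,P1) = 38.2237, d(P0,P2) = 25.005, d(P1,P2) = 15.5081
Closest: P1 and P2

Closest pair: (-13.2, -9.6) and (-22.9, 2.5), distance = 15.5081


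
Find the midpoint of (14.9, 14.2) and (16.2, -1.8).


M = ((14.9+16.2)/2, (14.2+(-1.8))/2)
= (15.55, 6.2)

(15.55, 6.2)


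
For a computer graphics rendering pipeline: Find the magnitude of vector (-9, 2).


|u| = sqrt((-9)^2 + 2^2) = sqrt(85) = 9.2195

9.2195


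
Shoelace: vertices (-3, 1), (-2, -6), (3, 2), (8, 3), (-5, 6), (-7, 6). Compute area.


Shoelace sum: ((-3)*(-6) - (-2)*1) + ((-2)*2 - 3*(-6)) + (3*3 - 8*2) + (8*6 - (-5)*3) + ((-5)*6 - (-7)*6) + ((-7)*1 - (-3)*6)
= 113
Area = |113|/2 = 56.5

56.5


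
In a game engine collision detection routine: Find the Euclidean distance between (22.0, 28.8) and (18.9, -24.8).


dx=-3.1, dy=-53.6
d^2 = (-3.1)^2 + (-53.6)^2 = 2882.57
d = sqrt(2882.57) = 53.6896

53.6896


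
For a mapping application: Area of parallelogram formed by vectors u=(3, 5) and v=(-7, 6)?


|u x v| = |3*6 - 5*(-7)|
= |18 - (-35)| = 53

53


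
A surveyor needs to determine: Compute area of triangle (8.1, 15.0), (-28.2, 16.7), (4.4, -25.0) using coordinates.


Area = |x_A(y_B-y_C) + x_B(y_C-y_A) + x_C(y_A-y_B)|/2
= |337.77 + 1128 + (-7.48)|/2
= 1458.29/2 = 729.145

729.145


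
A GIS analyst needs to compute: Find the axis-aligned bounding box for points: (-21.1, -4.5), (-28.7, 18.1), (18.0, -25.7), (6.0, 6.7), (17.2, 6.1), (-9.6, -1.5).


x range: [-28.7, 18]
y range: [-25.7, 18.1]
Bounding box: (-28.7,-25.7) to (18,18.1)

(-28.7,-25.7) to (18,18.1)


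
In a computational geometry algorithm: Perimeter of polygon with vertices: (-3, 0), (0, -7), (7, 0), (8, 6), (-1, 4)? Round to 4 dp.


Sides: (-3, 0)->(0, -7): sqrt(58) = 7.615773, (0, -7)->(7, 0): sqrt(98) = 9.899495, (7, 0)->(8, 6): sqrt(37) = 6.082763, (8, 6)->(-1, 4): sqrt(85) = 9.219544, (-1, 4)->(-3, 0): sqrt(20) = 4.472136
Sum = 37.289711
Perimeter = 37.2897

37.2897


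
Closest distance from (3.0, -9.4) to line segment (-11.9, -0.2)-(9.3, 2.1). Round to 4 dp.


Project P onto AB: t = 0.6481 (clamped to [0,1])
Closest point on segment: (1.8402, 1.2907)
Distance: 10.7534

10.7534


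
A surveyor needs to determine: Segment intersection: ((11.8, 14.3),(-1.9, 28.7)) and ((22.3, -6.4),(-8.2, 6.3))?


Cross products: d1=-498, d2=-763.21, d3=132.39, d4=397.6
d1*d2 < 0 and d3*d4 < 0? no

No, they don't intersect


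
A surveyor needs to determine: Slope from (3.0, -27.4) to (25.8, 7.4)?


slope = (y2-y1)/(x2-x1) = (7.4-(-27.4))/(25.8-3) = 34.8/22.8 = 1.5263

1.5263


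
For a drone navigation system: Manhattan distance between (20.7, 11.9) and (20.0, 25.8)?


|20.7-20| + |11.9-25.8| = 0.7 + 13.9 = 14.6

14.6


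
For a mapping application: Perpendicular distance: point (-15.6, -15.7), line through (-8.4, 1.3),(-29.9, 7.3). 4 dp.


|cross product| = 408.7
|line direction| = sqrt(498.25) = 22.3215
Distance = 408.7/sqrt(498.25) = 18.3097

18.3097


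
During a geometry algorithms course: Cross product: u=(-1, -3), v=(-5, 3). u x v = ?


u x v = u_x*v_y - u_y*v_x = (-1)*3 - (-3)*(-5)
= (-3) - 15 = -18

-18


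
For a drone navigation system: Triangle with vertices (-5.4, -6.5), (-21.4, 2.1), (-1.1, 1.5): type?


Side lengths squared: AB^2=329.96, BC^2=412.45, CA^2=82.49
Sorted: [82.49, 329.96, 412.45]
By sides: Scalene, By angles: Right

Scalene, Right


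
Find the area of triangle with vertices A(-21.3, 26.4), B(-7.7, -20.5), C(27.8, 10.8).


Area = |x_A(y_B-y_C) + x_B(y_C-y_A) + x_C(y_A-y_B)|/2
= |666.69 + 120.12 + 1303.82|/2
= 2090.63/2 = 1045.315

1045.315


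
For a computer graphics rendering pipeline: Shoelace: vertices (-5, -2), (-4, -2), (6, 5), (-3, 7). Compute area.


Shoelace sum: ((-5)*(-2) - (-4)*(-2)) + ((-4)*5 - 6*(-2)) + (6*7 - (-3)*5) + ((-3)*(-2) - (-5)*7)
= 92
Area = |92|/2 = 46

46


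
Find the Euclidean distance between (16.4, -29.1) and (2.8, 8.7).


dx=-13.6, dy=37.8
d^2 = (-13.6)^2 + 37.8^2 = 1613.8
d = sqrt(1613.8) = 40.1721

40.1721


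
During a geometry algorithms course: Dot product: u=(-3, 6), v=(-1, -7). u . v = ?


u . v = u_x*v_x + u_y*v_y = (-3)*(-1) + 6*(-7)
= 3 + (-42) = -39

-39


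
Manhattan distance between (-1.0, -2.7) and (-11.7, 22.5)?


|(-1)-(-11.7)| + |(-2.7)-22.5| = 10.7 + 25.2 = 35.9

35.9


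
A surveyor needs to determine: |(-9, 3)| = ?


|u| = sqrt((-9)^2 + 3^2) = sqrt(90) = 9.4868

9.4868


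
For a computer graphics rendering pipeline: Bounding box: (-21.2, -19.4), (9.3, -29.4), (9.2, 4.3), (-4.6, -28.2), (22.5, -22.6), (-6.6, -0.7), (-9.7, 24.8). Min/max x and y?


x range: [-21.2, 22.5]
y range: [-29.4, 24.8]
Bounding box: (-21.2,-29.4) to (22.5,24.8)

(-21.2,-29.4) to (22.5,24.8)


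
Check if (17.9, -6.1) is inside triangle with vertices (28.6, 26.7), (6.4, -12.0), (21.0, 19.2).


Cross products: AB x AP = 314.07, BC x BP = -272.66, CA x CP = -169.03
All same sign? no

No, outside


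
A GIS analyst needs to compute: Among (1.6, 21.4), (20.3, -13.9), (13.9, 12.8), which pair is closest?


d(P0,P1) = 39.9472, d(P0,P2) = 15.0083, d(P1,P2) = 27.4563
Closest: P0 and P2

Closest pair: (1.6, 21.4) and (13.9, 12.8), distance = 15.0083


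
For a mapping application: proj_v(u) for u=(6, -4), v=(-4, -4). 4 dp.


u.v = -8, |v| = sqrt(32) = 5.6569
Scalar projection = u.v / |v| = -8 / sqrt(32) = -1.4142

-1.4142


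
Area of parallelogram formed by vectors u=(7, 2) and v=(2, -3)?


|u x v| = |7*(-3) - 2*2|
= |(-21) - 4| = 25

25


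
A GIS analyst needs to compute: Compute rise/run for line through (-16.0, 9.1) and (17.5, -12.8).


slope = (y2-y1)/(x2-x1) = ((-12.8)-9.1)/(17.5-(-16)) = (-21.9)/33.5 = -0.6537

-0.6537


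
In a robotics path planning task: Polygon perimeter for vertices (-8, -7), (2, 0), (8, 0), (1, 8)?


Sides: (-8, -7)->(2, 0): sqrt(149) = 12.206556, (2, 0)->(8, 0): sqrt(36) = 6, (8, 0)->(1, 8): sqrt(113) = 10.630146, (1, 8)->(-8, -7): sqrt(306) = 17.492856
Sum = 46.329558
Perimeter = 46.3296

46.3296


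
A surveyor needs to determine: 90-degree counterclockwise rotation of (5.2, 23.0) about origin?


90° CCW: (x,y) -> (-y, x)
(5.2,23) -> (-23, 5.2)

(-23, 5.2)


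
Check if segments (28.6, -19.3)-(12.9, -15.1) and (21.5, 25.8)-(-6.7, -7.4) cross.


Cross products: d1=1507.54, d2=867.86, d3=-678.25, d4=-38.57
d1*d2 < 0 and d3*d4 < 0? no

No, they don't intersect


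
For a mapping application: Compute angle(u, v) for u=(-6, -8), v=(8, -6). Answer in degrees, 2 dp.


u.v = 0, |u| = sqrt(100) = 10, |v| = sqrt(100) = 10
cos(theta) = u.v/(|u||v|) = 0/sqrt(10000) = 0
theta = acos(0) = 90 degrees

90 degrees


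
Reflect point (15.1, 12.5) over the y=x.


Reflection over y=x: (x,y) -> (y,x)
(15.1, 12.5) -> (12.5, 15.1)

(12.5, 15.1)


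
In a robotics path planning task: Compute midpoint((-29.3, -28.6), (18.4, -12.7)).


M = (((-29.3)+18.4)/2, ((-28.6)+(-12.7))/2)
= (-5.45, -20.65)

(-5.45, -20.65)


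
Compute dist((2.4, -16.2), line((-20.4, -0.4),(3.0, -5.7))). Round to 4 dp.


|cross product| = 248.88
|line direction| = sqrt(575.65) = 23.9927
Distance = 248.88/sqrt(575.65) = 10.3732

10.3732


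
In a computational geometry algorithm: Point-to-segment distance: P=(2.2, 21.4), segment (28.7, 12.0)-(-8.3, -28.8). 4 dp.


Project P onto AB: t = 0.1968 (clamped to [0,1])
Closest point on segment: (21.4189, 3.9711)
Distance: 25.9448

25.9448


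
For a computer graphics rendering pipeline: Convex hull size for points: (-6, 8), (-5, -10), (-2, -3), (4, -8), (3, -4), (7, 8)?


Convex hull vertices (CCW): (-6, 8), (-5, -10), (4, -8), (7, 8)
Count = 4

4


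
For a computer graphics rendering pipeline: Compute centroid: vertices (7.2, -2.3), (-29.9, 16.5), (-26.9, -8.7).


Centroid = ((x_A+x_B+x_C)/3, (y_A+y_B+y_C)/3)
= ((7.2+(-29.9)+(-26.9))/3, ((-2.3)+16.5+(-8.7))/3)
= (-16.5333, 1.8333)

(-16.5333, 1.8333)


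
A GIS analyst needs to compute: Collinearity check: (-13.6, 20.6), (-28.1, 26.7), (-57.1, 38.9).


Cross product: ((-28.1)-(-13.6))*(38.9-20.6) - (26.7-20.6)*((-57.1)-(-13.6))
= 0

Yes, collinear


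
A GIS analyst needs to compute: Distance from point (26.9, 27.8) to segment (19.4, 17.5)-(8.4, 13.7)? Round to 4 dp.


Project P onto AB: t = 0 (clamped to [0,1])
Closest point on segment: (19.4, 17.5)
Distance: 12.7413

12.7413
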